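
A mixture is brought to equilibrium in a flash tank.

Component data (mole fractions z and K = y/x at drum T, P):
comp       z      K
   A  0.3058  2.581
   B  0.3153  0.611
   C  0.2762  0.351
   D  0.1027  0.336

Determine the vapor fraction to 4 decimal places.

ψ = 0.1319

Iterate (Newton) starting at ψ = 0.5:
  ψ = 0.5000: g = -0.24970, g' = -0.6684 → ψ = 0.1264
  ψ = 0.1264: g = 0.00422, g' = -0.7757 → ψ = 0.1319
Converged at ψ = 0.1319.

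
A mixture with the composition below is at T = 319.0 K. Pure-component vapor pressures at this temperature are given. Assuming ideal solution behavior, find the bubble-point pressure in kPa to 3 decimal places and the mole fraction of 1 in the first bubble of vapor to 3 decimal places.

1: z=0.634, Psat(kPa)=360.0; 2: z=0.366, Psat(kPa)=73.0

At the bubble point ψ → 0, so ΣzᵢKᵢ = 1 with Kᵢ = Pᵢˢᵃᵗ/P ⇒ P = ΣzᵢPᵢˢᵃᵗ.
P = 0.634·360.0 + 0.366·73.0 = 254.958 kPa
yᵢ = zᵢPᵢˢᵃᵗ/P ⇒ y_1 = 0.634·360.0/254.958 = 0.895

Pbub = 254.958 kPa, y_1 = 0.895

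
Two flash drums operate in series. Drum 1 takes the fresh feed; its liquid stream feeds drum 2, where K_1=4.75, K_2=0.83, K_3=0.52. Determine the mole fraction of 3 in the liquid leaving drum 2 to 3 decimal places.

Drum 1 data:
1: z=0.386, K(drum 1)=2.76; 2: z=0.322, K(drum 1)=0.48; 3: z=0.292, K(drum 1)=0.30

Drum 1:
Rachford–Rice: g(ψ₁) = Σ zᵢ(Kᵢ−1)/(1+ψ₁(Kᵢ−1)) = 0.
Check two-phase: ΣzᵢKᵢ = 1.308 > 1 and Σzᵢ/Kᵢ = 1.784 > 1, so g(0) = 0.308 > 0 and g(1) = -0.784 < 0.
Newton iteration, ψ₁⁰ = 0.57:
  ψ₁ = 0.570: g = -0.2389, g' = -0.870 → ψ₁ = 0.295
  ψ₁ = 0.295: g = -0.0085, g' = -0.867 → ψ₁ = 0.286
Converged at ψ₁ = 0.286.
Drum-1 compositions:
  1: x = 0.257, y = 0.709
  2: x = 0.378, y = 0.182
  3: x = 0.365, y = 0.109
Drum-2 feed = drum-1 liquid: z₂ = (0.2569, 0.3782, 0.3650).
Drum 2:
Rachford–Rice: g(ψ₂) = Σ zᵢ(Kᵢ−1)/(1+ψ₂(Kᵢ−1)) = 0.
Feasibility: ΣzᵢKᵢ = 1.724, Σzᵢ/Kᵢ = 1.212 — both > 1, two phases present.
Newton iteration, ψ₂⁰ = 0.61:
  ψ₂ = 0.610: g = -0.0264, g' = -0.516 → ψ₂ = 0.559
  ψ₂ = 0.559: g = 0.0008, g' = -0.547 → ψ₂ = 0.560
Converged at ψ₂ = 0.560.
  1: x = 0.083, y = 0.394
  2: x = 0.418, y = 0.347
  3: x = 0.499, y = 0.260

x_3 (drum 2) = 0.499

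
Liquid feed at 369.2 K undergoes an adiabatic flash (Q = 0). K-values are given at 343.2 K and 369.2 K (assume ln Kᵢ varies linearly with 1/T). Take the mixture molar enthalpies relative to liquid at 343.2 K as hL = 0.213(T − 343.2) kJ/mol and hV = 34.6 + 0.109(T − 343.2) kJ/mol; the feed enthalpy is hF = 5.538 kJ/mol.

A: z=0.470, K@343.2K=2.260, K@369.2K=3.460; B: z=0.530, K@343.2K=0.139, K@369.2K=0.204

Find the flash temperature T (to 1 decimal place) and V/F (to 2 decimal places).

T = 345.0 K, V/F = 0.15

Adiabatic flash: solve Rachford–Rice at each trial T, then check hF = ψ·hV(T) + (1−ψ)·hL(T).
  T = 343.2 K: K = (2.260, 0.139), RR gives ψ = 0.125, H_out = 4.333 kJ/mol
  T = 369.2 K: K = (3.460, 0.204), RR gives ψ = 0.375, H_out = 17.499 kJ/mol
  T = 356.2 K: K = (2.818, 0.170), RR gives ψ = 0.274, H_out = 11.895 kJ/mol
  T = 349.7 K: K = (2.529, 0.154), RR gives ψ = 0.209, H_out = 8.467 kJ/mol
  T = 346.4 K: K = (2.390, 0.146), RR gives ψ = 0.169, H_out = 6.477 kJ/mol
  T = 344.8 K: K = (2.324, 0.143), RR gives ψ = 0.148, H_out = 5.435 kJ/mol
Linear interpolation between T = 344.8 (H_out = 5.435) and T = 346.4 (H_out = 6.477) on hF = 5.538 gives T ≈ 345.0 K, at which ψ = 0.15.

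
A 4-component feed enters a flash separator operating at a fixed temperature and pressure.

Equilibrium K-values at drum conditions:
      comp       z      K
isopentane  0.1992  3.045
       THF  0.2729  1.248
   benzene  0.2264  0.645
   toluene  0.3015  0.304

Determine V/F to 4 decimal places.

V/F = 0.2358

Rachford–Rice: g(V/F) = Σ zᵢ(Kᵢ−1)/(1+V/F(Kᵢ−1)) = 0.
g(0) = ΣzᵢKᵢ − 1 = 0.1848 and g(1) = 1 − Σzᵢ/Kᵢ = -0.6269, so a root lies in (0, 1).
Iterate (Newton) starting at V/F = 0.42:
  V/F = 0.4200: g = -0.11054, g' = -0.5859 → V/F = 0.2313
  V/F = 0.2313: g = 0.00287, g' = -0.6403 → V/F = 0.2358
Converged at V/F = 0.2358.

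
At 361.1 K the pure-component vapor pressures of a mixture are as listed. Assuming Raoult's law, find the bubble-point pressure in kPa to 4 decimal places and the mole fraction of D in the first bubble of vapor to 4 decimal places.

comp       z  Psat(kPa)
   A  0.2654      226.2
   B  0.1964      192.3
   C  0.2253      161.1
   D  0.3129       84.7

At the bubble point ψ → 0, so ΣzᵢKᵢ = 1 with Kᵢ = Pᵢˢᵃᵗ/P ⇒ P = ΣzᵢPᵢˢᵃᵗ.
P = 0.2654·226.2 + 0.1964·192.3 + 0.2253·161.1 + 0.3129·84.7 = 160.5997 kPa
yᵢ = zᵢPᵢˢᵃᵗ/P ⇒ y_D = 0.3129·84.7/160.5997 = 0.1650

Pbub = 160.5997 kPa, y_D = 0.1650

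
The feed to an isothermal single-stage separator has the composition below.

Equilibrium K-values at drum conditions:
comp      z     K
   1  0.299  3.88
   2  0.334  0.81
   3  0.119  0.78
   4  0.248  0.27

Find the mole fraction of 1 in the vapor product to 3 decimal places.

Material balance + equilibrium reduce to Σ zᵢ(Kᵢ−1)/(1+ψ(Kᵢ−1)) = 0.
Check two-phase: ΣzᵢKᵢ = 1.590 > 1 and Σzᵢ/Kᵢ = 1.560 > 1, so g(0) = 0.590 > 0 and g(1) = -0.560 < 0.
Newton iteration, ψ⁰ = 0.55:
  ψ = 0.550: g = -0.0699, g' = -0.763 → ψ = 0.458
  ψ = 0.458: g = 0.0004, g' = -0.781 → ψ = 0.459
Converged at ψ = 0.459.
Compositions from xᵢ = zᵢ/(1+ψ(Kᵢ−1)), yᵢ = Kᵢxᵢ:
  1: x = 0.129, y = 0.500
  2: x = 0.366, y = 0.296
  3: x = 0.132, y = 0.103
  4: x = 0.373, y = 0.101

y_1 = 0.500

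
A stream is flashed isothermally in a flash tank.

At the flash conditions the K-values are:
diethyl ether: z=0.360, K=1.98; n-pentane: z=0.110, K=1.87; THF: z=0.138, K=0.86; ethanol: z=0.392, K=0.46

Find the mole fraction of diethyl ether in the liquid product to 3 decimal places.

Rachford–Rice: g(ψ) = Σ zᵢ(Kᵢ−1)/(1+ψ(Kᵢ−1)) = 0.
Feasibility: ΣzᵢKᵢ = 1.218, Σzᵢ/Kᵢ = 1.253 — both > 1, two phases present.
Iterate (Newton) starting at ψ = 0.42:
  ψ = 0.420: g = 0.0257, g' = -0.412 → ψ = 0.482
Converged at ψ = 0.482.
Compositions from xᵢ = zᵢ/(1+ψ(Kᵢ−1)), yᵢ = Kᵢxᵢ:
  diethyl ether: x = 0.244, y = 0.484
  n-pentane: x = 0.077, y = 0.145
  THF: x = 0.148, y = 0.127
  ethanol: x = 0.530, y = 0.244

x_diethyl ether = 0.244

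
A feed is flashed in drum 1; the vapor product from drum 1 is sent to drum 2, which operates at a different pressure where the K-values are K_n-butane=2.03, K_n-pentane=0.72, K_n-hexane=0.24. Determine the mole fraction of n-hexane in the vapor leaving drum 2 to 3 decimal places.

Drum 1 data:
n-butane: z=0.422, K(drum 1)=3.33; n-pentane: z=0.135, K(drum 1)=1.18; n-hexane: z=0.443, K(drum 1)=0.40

y_n-hexane (drum 2) = 0.109

Drum 1:
Let ψ₁ = V/F and solve Σ zᵢ(Kᵢ−1)/(1+ψ₁(Kᵢ−1)) = 0.
g(0) = ΣzᵢKᵢ − 1 = 0.742 and g(1) = 1 − Σzᵢ/Kᵢ = -0.349, so a root lies in (0, 1).
Newton–Raphson from ψ₁ = 0.6:
  ψ₁ = 0.600: g = 0.0167, g' = -0.791 → ψ₁ = 0.621
Converged at ψ₁ = 0.621.
Drum-1 compositions:
  n-butane: x = 0.172, y = 0.574
  n-pentane: x = 0.121, y = 0.143
  n-hexane: x = 0.706, y = 0.282
Drum-2 feed = drum-1 vapor: z₂ = (0.5743, 0.1433, 0.2824).
Drum 2:
Let ψ₂ = V/F and solve Σ zᵢ(Kᵢ−1)/(1+ψ₂(Kᵢ−1)) = 0.
g(0) = ΣzᵢKᵢ − 1 = 0.337 and g(1) = 1 − Σzᵢ/Kᵢ = -0.659, so a root lies in (0, 1).
Iterate (Newton) starting at ψ₂ = 0.46:
  ψ₂ = 0.460: g = 0.0252, g' = -0.681 → ψ₂ = 0.497
Converged at ψ₂ = 0.497.
  n-butane: x = 0.380, y = 0.771
  n-pentane: x = 0.166, y = 0.120
  n-hexane: x = 0.454, y = 0.109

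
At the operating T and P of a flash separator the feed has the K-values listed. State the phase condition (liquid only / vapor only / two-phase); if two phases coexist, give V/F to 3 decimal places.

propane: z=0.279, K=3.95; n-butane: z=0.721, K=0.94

ΣzᵢKᵢ = 1.780; Σzᵢ/Kᵢ = 0.838.
Since Σzᵢ/Kᵢ < 1 the mixture is above its dew point — single vapor phase.

vapor only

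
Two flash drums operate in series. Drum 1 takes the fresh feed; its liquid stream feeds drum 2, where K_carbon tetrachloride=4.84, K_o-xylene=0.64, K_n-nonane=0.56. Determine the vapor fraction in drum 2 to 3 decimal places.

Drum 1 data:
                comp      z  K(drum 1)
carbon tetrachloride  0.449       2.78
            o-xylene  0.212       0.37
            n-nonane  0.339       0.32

Drum 1:
Rachford–Rice: g(ψ₁) = Σ zᵢ(Kᵢ−1)/(1+ψ₁(Kᵢ−1)) = 0.
g(0) = ΣzᵢKᵢ − 1 = 0.435 and g(1) = 1 − Σzᵢ/Kᵢ = -0.794, so a root lies in (0, 1).
Newton iteration, ψ₁⁰ = 0.67:
  ψ₁ = 0.670: g = -0.2900, g' = -1.077 → ψ₁ = 0.401
  ψ₁ = 0.401: g = -0.0290, g' = -0.931 → ψ₁ = 0.370
Converged at ψ₁ = 0.370.
Drum-1 compositions:
  carbon tetrachloride: x = 0.271, y = 0.753
  o-xylene: x = 0.276, y = 0.102
  n-nonane: x = 0.453, y = 0.145
Drum-2 feed = drum-1 liquid: z₂ = (0.2708, 0.2764, 0.4528).
Drum 2:
Rachford–Rice: g(ψ₂) = Σ zᵢ(Kᵢ−1)/(1+ψ₂(Kᵢ−1)) = 0.
Check two-phase: ΣzᵢKᵢ = 1.741 > 1 and Σzᵢ/Kᵢ = 1.296 > 1, so g(0) = 0.741 > 0 and g(1) = -0.296 < 0.
Iterate (Newton) starting at ψ₂ = 0.37:
  ψ₂ = 0.370: g = 0.0768, g' = -0.854 → ψ₂ = 0.460
  ψ₂ = 0.460: g = 0.0069, g' = -0.711 → ψ₂ = 0.470
Converged at ψ₂ = 0.470.
  carbon tetrachloride: x = 0.097, y = 0.467
  o-xylene: x = 0.333, y = 0.213
  n-nonane: x = 0.571, y = 0.320

V/F (drum 2) = 0.470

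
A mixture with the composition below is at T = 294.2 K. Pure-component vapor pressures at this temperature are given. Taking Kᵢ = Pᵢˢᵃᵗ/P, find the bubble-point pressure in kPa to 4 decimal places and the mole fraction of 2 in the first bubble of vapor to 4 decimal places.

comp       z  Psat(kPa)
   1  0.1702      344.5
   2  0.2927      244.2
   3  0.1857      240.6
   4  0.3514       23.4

At the bubble point ψ → 0, so ΣzᵢKᵢ = 1 with Kᵢ = Pᵢˢᵃᵗ/P ⇒ P = ΣzᵢPᵢˢᵃᵗ.
P = 0.1702·344.5 + 0.2927·244.2 + 0.1857·240.6 + 0.3514·23.4 = 183.0134 kPa
yᵢ = zᵢPᵢˢᵃᵗ/P ⇒ y_2 = 0.2927·244.2/183.0134 = 0.3906

Pbub = 183.0134 kPa, y_2 = 0.3906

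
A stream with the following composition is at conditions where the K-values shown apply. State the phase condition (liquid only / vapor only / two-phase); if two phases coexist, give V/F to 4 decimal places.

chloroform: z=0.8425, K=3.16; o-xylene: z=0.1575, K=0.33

ΣzᵢKᵢ = 2.7143; Σzᵢ/Kᵢ = 0.7439.
Since Σzᵢ/Kᵢ < 1 the mixture is above its dew point — single vapor phase.

vapor only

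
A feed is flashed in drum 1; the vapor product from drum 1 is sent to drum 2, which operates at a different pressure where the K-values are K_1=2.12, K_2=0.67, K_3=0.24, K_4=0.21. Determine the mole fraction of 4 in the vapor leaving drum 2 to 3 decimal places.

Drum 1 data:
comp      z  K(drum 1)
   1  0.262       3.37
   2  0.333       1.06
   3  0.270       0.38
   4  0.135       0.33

Drum 1:
Let ψ₁ = V/F and solve Σ zᵢ(Kᵢ−1)/(1+ψ₁(Kᵢ−1)) = 0.
Feasibility: ΣzᵢKᵢ = 1.383, Σzᵢ/Kᵢ = 1.512 — both > 1, two phases present.
Newton–Raphson from ψ₁ = 0.62:
  ψ₁ = 0.620: g = -0.1559, g' = -0.694 → ψ₁ = 0.395
  ψ₁ = 0.395: g = -0.0046, g' = -0.688 → ψ₁ = 0.389
Converged at ψ₁ = 0.389.
Drum-1 compositions:
  1: x = 0.136, y = 0.460
  2: x = 0.325, y = 0.345
  3: x = 0.356, y = 0.135
  4: x = 0.183, y = 0.060
Drum-2 feed = drum-1 vapor: z₂ = (0.4597, 0.3449, 0.1352, 0.0602).
Drum 2:
Iterate (Newton) starting at ψ₂ = 0.39:
  ψ₂ = 0.390: g = 0.0129, g' = -0.565 → ψ₂ = 0.413
Converged at ψ₂ = 0.413.
  1: x = 0.314, y = 0.666
  2: x = 0.399, y = 0.268
  3: x = 0.197, y = 0.047
  4: x = 0.089, y = 0.019

y_4 (drum 2) = 0.019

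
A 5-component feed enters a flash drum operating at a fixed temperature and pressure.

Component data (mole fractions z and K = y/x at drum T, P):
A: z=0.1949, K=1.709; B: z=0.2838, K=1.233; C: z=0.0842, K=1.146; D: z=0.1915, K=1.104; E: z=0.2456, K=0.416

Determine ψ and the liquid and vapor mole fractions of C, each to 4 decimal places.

Newton iteration, ψ⁰ = 0.36:
  ψ = 0.3600: g = 0.02036, g' = -0.2131 → ψ = 0.4555
  ψ = 0.4555: g = -0.00064, g' = -0.2275 → ψ = 0.4527
Converged at ψ = 0.4527.
Compositions from xᵢ = zᵢ/(1+ψ(Kᵢ−1)), yᵢ = Kᵢxᵢ:
  A: x = 0.1475, y = 0.2522
  B: x = 0.2567, y = 0.3165
  C: x = 0.0790, y = 0.0905
  D: x = 0.1829, y = 0.2019
  E: x = 0.3339, y = 0.1389

ψ = 0.4527, x_C = 0.0790, y_C = 0.0905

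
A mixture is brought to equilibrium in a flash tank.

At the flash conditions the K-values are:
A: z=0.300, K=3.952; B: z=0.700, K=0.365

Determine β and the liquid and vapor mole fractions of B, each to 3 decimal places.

Rachford–Rice: g(β) = Σ zᵢ(Kᵢ−1)/(1+β(Kᵢ−1)) = 0.
Feasibility: ΣzᵢKᵢ = 1.441, Σzᵢ/Kᵢ = 1.994 — both > 1, two phases present.
Binary case is linear: z₁(K₁−1)(1+β(K₂−1)) + z₂(K₂−1)(1+β(K₁−1)) = 0
⇒ β = [z₁(K₁−1)+z₂(K₂−1)] / [−(K₁−1)(K₂−1)] = 0.4411/1.8745 = 0.235
Compositions from xᵢ = zᵢ/(1+β(Kᵢ−1)), yᵢ = Kᵢxᵢ:
  A: x = 0.177, y = 0.700
  B: x = 0.823, y = 0.300

β = 0.235, x_B = 0.823, y_B = 0.300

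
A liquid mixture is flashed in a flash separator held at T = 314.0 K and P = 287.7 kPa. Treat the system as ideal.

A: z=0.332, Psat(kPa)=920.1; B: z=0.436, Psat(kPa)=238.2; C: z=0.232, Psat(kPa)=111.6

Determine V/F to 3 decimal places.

V/F = 0.612

Raoult's law: Kᵢ = Pᵢˢᵃᵗ/P = Pᵢˢᵃᵗ/287.7.
  K_A = 920.1/287.7 = 3.19812, K_B = 238.2/287.7 = 0.82795, K_C = 111.6/287.7 = 0.38790
Material balance + equilibrium reduce to Σ zᵢ(Kᵢ−1)/(1+V/F(Kᵢ−1)) = 0.
g(0) = ΣzᵢKᵢ − 1 = 0.513 and g(1) = 1 − Σzᵢ/Kᵢ = -0.229, so a root lies in (0, 1).
Newton iteration, V/F⁰ = 0.5:
  V/F = 0.500: g = 0.0610, g' = -0.560 → V/F = 0.609
  V/F = 0.609: g = 0.0019, g' = -0.530 → V/F = 0.612
Converged at V/F = 0.612.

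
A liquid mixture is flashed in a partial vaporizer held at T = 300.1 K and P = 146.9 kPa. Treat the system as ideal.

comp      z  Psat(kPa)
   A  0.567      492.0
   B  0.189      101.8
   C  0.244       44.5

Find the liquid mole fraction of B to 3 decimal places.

Raoult's law: Kᵢ = Pᵢˢᵃᵗ/P = Pᵢˢᵃᵗ/146.9.
  K_A = 492.0/146.9 = 3.34922, K_B = 101.8/146.9 = 0.69299, K_C = 44.5/146.9 = 0.30293
Let β = V/F and solve Σ zᵢ(Kᵢ−1)/(1+β(Kᵢ−1)) = 0.
Check two-phase: ΣzᵢKᵢ = 2.104 > 1 and Σzᵢ/Kᵢ = 1.247 > 1, so g(0) = 1.104 > 0 and g(1) = -0.247 < 0.
Iterate (Newton) starting at β = 0.42:
  β = 0.420: g = 0.3634, g' = -1.053 → β = 0.765
  β = 0.765: g = 0.0360, g' = -0.975 → β = 0.802
  β = 0.802: g = -0.0007, g' = -1.017 → β = 0.801
Converged at β = 0.801.
Compositions from xᵢ = zᵢ/(1+β(Kᵢ−1)), yᵢ = Kᵢxᵢ:
  A: x = 0.197, y = 0.659
  B: x = 0.251, y = 0.174
  C: x = 0.553, y = 0.167

x_B = 0.251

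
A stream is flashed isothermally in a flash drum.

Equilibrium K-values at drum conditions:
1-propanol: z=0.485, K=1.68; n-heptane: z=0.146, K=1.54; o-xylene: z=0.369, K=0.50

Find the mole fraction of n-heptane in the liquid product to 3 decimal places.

Rachford–Rice: g(ψ) = Σ zᵢ(Kᵢ−1)/(1+ψ(Kᵢ−1)) = 0.
g(0) = ΣzᵢKᵢ − 1 = 0.224 and g(1) = 1 − Σzᵢ/Kᵢ = -0.121, so a root lies in (0, 1).
Newton iteration, ψ⁰ = 0.33:
  ψ = 0.330: g = 0.1153, g' = -0.313 → ψ = 0.699
  ψ = 0.699: g = -0.0028, g' = -0.343 → ψ = 0.691
Converged at ψ = 0.691.
Compositions from xᵢ = zᵢ/(1+ψ(Kᵢ−1)), yᵢ = Kᵢxᵢ:
  1-propanol: x = 0.330, y = 0.554
  n-heptane: x = 0.106, y = 0.164
  o-xylene: x = 0.564, y = 0.282

x_n-heptane = 0.106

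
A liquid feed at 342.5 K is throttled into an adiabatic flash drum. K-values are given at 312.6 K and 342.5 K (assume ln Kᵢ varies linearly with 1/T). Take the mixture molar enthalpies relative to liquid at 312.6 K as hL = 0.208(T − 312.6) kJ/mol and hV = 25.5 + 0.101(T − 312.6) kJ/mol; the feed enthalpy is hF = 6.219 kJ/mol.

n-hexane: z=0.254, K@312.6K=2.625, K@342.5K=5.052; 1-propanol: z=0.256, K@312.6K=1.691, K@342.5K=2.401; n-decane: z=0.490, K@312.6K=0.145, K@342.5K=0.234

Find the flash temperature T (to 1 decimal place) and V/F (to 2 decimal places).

T = 316.3 K, V/F = 0.22

Adiabatic flash: solve Rachford–Rice at each trial T, then check hF = ψ·hV(T) + (1−ψ)·hL(T).
  T = 312.6 K: K = (2.625, 1.691, 0.145), RR gives ψ = 0.162, H_out = 4.119 kJ/mol
  T = 342.5 K: K = (5.052, 2.401, 0.234), RR gives ψ = 0.458, H_out = 16.444 kJ/mol
  T = 327.6 K: K = (3.700, 2.032, 0.186), RR gives ψ = 0.342, H_out = 11.283 kJ/mol
  T = 320.1 K: K = (3.129, 1.858, 0.165), RR gives ψ = 0.264, H_out = 8.087 kJ/mol
  T = 316.4 K: K = (2.872, 1.775, 0.155), RR gives ψ = 0.218, H_out = 6.255 kJ/mol
  T = 314.5 K: K = (2.747, 1.733, 0.150), RR gives ψ = 0.191, H_out = 5.224 kJ/mol
Linear interpolation between T = 314.5 (H_out = 5.224) and T = 316.4 (H_out = 6.255) on hF = 6.219 gives T ≈ 316.3 K, at which ψ = 0.22.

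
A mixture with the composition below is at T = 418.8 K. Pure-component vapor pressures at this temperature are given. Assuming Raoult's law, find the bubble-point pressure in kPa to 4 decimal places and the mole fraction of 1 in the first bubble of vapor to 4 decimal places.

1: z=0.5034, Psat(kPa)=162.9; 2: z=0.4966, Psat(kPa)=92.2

At the bubble point ψ → 0, so ΣzᵢKᵢ = 1 with Kᵢ = Pᵢˢᵃᵗ/P ⇒ P = ΣzᵢPᵢˢᵃᵗ.
P = 0.5034·162.9 + 0.4966·92.2 = 127.7904 kPa
yᵢ = zᵢPᵢˢᵃᵗ/P ⇒ y_1 = 0.5034·162.9/127.7904 = 0.6417

Pbub = 127.7904 kPa, y_1 = 0.6417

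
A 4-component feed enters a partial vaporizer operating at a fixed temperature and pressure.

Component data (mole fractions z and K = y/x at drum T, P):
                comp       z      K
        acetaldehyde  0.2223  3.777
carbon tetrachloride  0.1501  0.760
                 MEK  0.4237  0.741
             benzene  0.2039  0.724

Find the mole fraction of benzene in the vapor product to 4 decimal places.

y_benzene = 0.1755

Let ψ = V/F and solve Σ zᵢ(Kᵢ−1)/(1+ψ(Kᵢ−1)) = 0.
Check two-phase: ΣzᵢKᵢ = 1.4153 > 1 and Σzᵢ/Kᵢ = 1.1098 > 1, so g(0) = 0.4153 > 0 and g(1) = -0.1098 < 0.
Newton–Raphson from ψ = 0.5:
  ψ = 0.5000: g = 0.02617, g' = -0.3701 → ψ = 0.5707
  ψ = 0.5707: g = 0.00151, g' = -0.3292 → ψ = 0.5753
Converged at ψ = 0.5753.
Compositions from xᵢ = zᵢ/(1+ψ(Kᵢ−1)), yᵢ = Kᵢxᵢ:
  acetaldehyde: x = 0.0856, y = 0.3232
  carbon tetrachloride: x = 0.1741, y = 0.1324
  MEK: x = 0.4979, y = 0.3689
  benzene: x = 0.2424, y = 0.1755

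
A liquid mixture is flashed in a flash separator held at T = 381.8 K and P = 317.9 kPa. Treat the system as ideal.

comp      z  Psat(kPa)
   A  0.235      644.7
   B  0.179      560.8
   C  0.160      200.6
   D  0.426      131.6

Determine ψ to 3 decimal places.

ψ = 0.141

Raoult's law: Kᵢ = Pᵢˢᵃᵗ/P = Pᵢˢᵃᵗ/317.9.
  K_A = 644.7/317.9 = 2.02800, K_B = 560.8/317.9 = 1.76408, K_C = 200.6/317.9 = 0.63102, K_D = 131.6/317.9 = 0.41397
Material balance + equilibrium reduce to Σ zᵢ(Kᵢ−1)/(1+ψ(Kᵢ−1)) = 0.
g(0) = ΣzᵢKᵢ − 1 = 0.070 and g(1) = 1 − Σzᵢ/Kᵢ = -0.500, so a root lies in (0, 1).
Newton–Raphson from ψ = 0.62:
  ψ = 0.620: g = -0.2283, g' = -0.538 → ψ = 0.196
  ψ = 0.196: g = -0.0256, g' = -0.463 → ψ = 0.141
Converged at ψ = 0.141.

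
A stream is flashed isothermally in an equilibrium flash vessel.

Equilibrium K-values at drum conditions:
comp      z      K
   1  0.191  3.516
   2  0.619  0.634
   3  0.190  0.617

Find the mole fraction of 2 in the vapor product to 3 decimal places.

Material balance + equilibrium reduce to Σ zᵢ(Kᵢ−1)/(1+ψ(Kᵢ−1)) = 0.
Check two-phase: ΣzᵢKᵢ = 1.181 > 1 and Σzᵢ/Kᵢ = 1.339 > 1, so g(0) = 0.181 > 0 and g(1) = -0.339 < 0.
Newton iteration, ψ⁰ = 0.5:
  ψ = 0.500: g = -0.1545, g' = -0.404 → ψ = 0.118
  ψ = 0.118: g = 0.0579, g' = -0.841 → ψ = 0.186
  ψ = 0.186: g = 0.0056, g' = -0.688 → ψ = 0.195
Converged at ψ = 0.195.
Compositions from xᵢ = zᵢ/(1+ψ(Kᵢ−1)), yᵢ = Kᵢxᵢ:
  1: x = 0.128, y = 0.451
  2: x = 0.666, y = 0.423
  3: x = 0.205, y = 0.127

y_2 = 0.423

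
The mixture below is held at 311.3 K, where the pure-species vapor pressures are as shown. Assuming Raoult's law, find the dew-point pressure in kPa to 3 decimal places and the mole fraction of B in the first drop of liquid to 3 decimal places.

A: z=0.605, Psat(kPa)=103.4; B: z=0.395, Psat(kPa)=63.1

At the dew point ψ → 1, so Σzᵢ/Kᵢ = 1 with Kᵢ = Pᵢˢᵃᵗ/P ⇒ 1/P = Σzᵢ/Pᵢˢᵃᵗ.
1/P = 0.605/103.4 + 0.395/63.1 = 0.012111 ⇒ P = 82.570 kPa
xᵢ = zᵢP/Pᵢˢᵃᵗ ⇒ x_B = 0.395·82.570/63.1 = 0.517

Pdew = 82.570 kPa, x_B = 0.517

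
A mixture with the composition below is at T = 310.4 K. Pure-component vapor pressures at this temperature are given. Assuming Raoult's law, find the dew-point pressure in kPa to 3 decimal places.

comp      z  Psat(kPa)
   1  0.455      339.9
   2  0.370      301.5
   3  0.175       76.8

At the dew point ψ → 1, so Σzᵢ/Kᵢ = 1 with Kᵢ = Pᵢˢᵃᵗ/P ⇒ 1/P = Σzᵢ/Pᵢˢᵃᵗ.
1/P = 0.455/339.9 + 0.370/301.5 + 0.175/76.8 = 0.004844 ⇒ P = 206.421 kPa

Pdew = 206.421 kPa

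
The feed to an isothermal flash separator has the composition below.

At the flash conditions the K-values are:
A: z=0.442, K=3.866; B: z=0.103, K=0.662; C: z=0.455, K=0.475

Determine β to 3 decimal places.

β = 0.697

Newton iteration, β⁰ = 0.5:
  β = 0.500: g = 0.1549, g' = -0.861 → β = 0.680
  β = 0.680: g = 0.0130, g' = -0.741 → β = 0.697
Converged at β = 0.697.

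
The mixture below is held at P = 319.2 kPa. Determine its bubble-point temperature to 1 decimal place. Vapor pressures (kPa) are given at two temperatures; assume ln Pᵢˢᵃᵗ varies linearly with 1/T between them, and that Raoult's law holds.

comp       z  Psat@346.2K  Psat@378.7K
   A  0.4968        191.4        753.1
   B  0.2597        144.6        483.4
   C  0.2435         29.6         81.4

Bubble-point temperature: ΣzᵢPᵢˢᵃᵗ(T) = P. Interpolate ln Pᵢˢᵃᵗ = aᵢ + bᵢ/T.
  T = 346.2 K: ΣzᵢPᵢˢᵃᵗ = 139.85 kPa
  T = 378.7 K: ΣzᵢPᵢˢᵃᵗ = 519.50 kPa
  T = 362.4 K: ΣzᵢPᵢˢᵃᵗ = 276.71 kPa
  T = 370.5 K: ΣzᵢPᵢˢᵃᵗ = 380.95 kPa
  T = 366.4 K: ΣzᵢPᵢˢᵃᵗ = 324.58 kPa
  T = 364.4 K: ΣzᵢPᵢˢᵃᵗ = 299.82 kPa
Interpolating between 364.4 K and 366.4 K gives T ≈ 366.0 K.

T = 366.0 K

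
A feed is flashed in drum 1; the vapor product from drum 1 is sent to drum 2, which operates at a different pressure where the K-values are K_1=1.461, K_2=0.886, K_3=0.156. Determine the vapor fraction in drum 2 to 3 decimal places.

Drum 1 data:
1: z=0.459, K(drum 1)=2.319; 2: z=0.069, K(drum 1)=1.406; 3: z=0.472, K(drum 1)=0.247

V/F (drum 2) = 0.614

Drum 1:
Material balance + equilibrium reduce to Σ zᵢ(Kᵢ−1)/(1+ψ₁(Kᵢ−1)) = 0.
g(0) = ΣzᵢKᵢ − 1 = 0.278 and g(1) = 1 − Σzᵢ/Kᵢ = -1.158, so a root lies in (0, 1).
Newton–Raphson from ψ₁ = 0.5:
  ψ₁ = 0.500: g = -0.1819, g' = -0.986 → ψ₁ = 0.316
  ψ₁ = 0.316: g = -0.0139, g' = -0.868 → ψ₁ = 0.300
Converged at ψ₁ = 0.300.
Drum-1 compositions:
  1: x = 0.329, y = 0.763
  2: x = 0.062, y = 0.086
  3: x = 0.609, y = 0.151
Drum-2 feed = drum-1 vapor: z₂ = (0.7630, 0.0865, 0.1505).
Drum 2:
Material balance + equilibrium reduce to Σ zᵢ(Kᵢ−1)/(1+ψ₂(Kᵢ−1)) = 0.
Feasibility: ΣzᵢKᵢ = 1.215, Σzᵢ/Kᵢ = 1.585 — both > 1, two phases present.
Newton iteration, ψ₂⁰ = 0.35:
  ψ₂ = 0.350: g = 0.1123, g' = -0.337 → ψ₂ = 0.683
  ψ₂ = 0.683: g = -0.0430, g' = -0.692 → ψ₂ = 0.621
  ψ₂ = 0.621: g = -0.0039, g' = -0.572 → ψ₂ = 0.614
Converged at ψ₂ = 0.614.
  1: x = 0.595, y = 0.869
  2: x = 0.093, y = 0.082
  3: x = 0.312, y = 0.049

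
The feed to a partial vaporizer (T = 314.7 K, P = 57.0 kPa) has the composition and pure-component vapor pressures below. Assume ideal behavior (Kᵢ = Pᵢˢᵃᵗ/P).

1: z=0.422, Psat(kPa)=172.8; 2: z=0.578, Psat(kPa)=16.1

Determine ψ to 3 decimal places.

ψ = 0.304

Raoult's law: Kᵢ = Pᵢˢᵃᵗ/P = Pᵢˢᵃᵗ/57.0.
  K_1 = 172.8/57.0 = 3.03158, K_2 = 16.1/57.0 = 0.28246
Material balance + equilibrium reduce to Σ zᵢ(Kᵢ−1)/(1+ψ(Kᵢ−1)) = 0.
Check two-phase: ΣzᵢKᵢ = 1.443 > 1 and Σzᵢ/Kᵢ = 2.186 > 1, so g(0) = 0.443 > 0 and g(1) = -1.186 < 0.
Binary case is linear: z₁(K₁−1)(1+ψ(K₂−1)) + z₂(K₂−1)(1+ψ(K₁−1)) = 0
⇒ ψ = [z₁(K₁−1)+z₂(K₂−1)] / [−(K₁−1)(K₂−1)] = 0.4426/1.4577 = 0.304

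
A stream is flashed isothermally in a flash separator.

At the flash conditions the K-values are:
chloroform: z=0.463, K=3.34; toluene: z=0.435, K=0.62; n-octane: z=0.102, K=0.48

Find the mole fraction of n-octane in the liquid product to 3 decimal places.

Material balance + equilibrium reduce to Σ zᵢ(Kᵢ−1)/(1+V/F(Kᵢ−1)) = 0.
Check two-phase: ΣzᵢKᵢ = 1.865 > 1 and Σzᵢ/Kᵢ = 1.053 > 1, so g(0) = 0.865 > 0 and g(1) = -0.053 < 0.
Newton iteration, V/F⁰ = 0.5:
  V/F = 0.500: g = 0.2235, g' = -0.684 → V/F = 0.827
  V/F = 0.827: g = 0.0352, g' = -0.513 → V/F = 0.895
  V/F = 0.895: g = 0.0003, g' = -0.506 → V/F = 0.896
Converged at V/F = 0.896.
Compositions from xᵢ = zᵢ/(1+V/F(Kᵢ−1)), yᵢ = Kᵢxᵢ:
  chloroform: x = 0.150, y = 0.499
  toluene: x = 0.660, y = 0.409
  n-octane: x = 0.191, y = 0.092

x_n-octane = 0.191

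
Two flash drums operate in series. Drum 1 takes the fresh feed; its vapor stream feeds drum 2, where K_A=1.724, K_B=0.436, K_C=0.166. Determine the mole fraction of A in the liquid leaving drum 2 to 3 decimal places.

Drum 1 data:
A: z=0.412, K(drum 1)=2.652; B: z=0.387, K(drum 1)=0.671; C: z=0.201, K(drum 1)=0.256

Drum 1:
Let ψ₁ = V/F and solve Σ zᵢ(Kᵢ−1)/(1+ψ₁(Kᵢ−1)) = 0.
Feasibility: ΣzᵢKᵢ = 1.404, Σzᵢ/Kᵢ = 1.517 — both > 1, two phases present.
Iterate (Newton) starting at ψ₁ = 0.31:
  ψ₁ = 0.310: g = 0.1140, g' = -0.732 → ψ₁ = 0.466
  ψ₁ = 0.466: g = 0.0055, g' = -0.678 → ψ₁ = 0.474
Converged at ψ₁ = 0.474.
Drum-1 compositions:
  A: x = 0.231, y = 0.613
  B: x = 0.458, y = 0.308
  C: x = 0.310, y = 0.079
Drum-2 feed = drum-1 vapor: z₂ = (0.6129, 0.3076, 0.0795).
Drum 2:
Rachford–Rice: g(ψ₂) = Σ zᵢ(Kᵢ−1)/(1+ψ₂(Kᵢ−1)) = 0.
Check two-phase: ΣzᵢKᵢ = 1.204 > 1 and Σzᵢ/Kᵢ = 1.540 > 1, so g(0) = 0.204 > 0 and g(1) = -0.540 < 0.
Iterate (Newton) starting at ψ₂ = 0.5:
  ψ₂ = 0.500: g = -0.0295, g' = -0.526 → ψ₂ = 0.444
  ψ₂ = 0.444: g = -0.0008, g' = -0.497 → ψ₂ = 0.442
Converged at ψ₂ = 0.442.
  A: x = 0.464, y = 0.800
  B: x = 0.410, y = 0.179
  C: x = 0.126, y = 0.021

x_A (drum 2) = 0.464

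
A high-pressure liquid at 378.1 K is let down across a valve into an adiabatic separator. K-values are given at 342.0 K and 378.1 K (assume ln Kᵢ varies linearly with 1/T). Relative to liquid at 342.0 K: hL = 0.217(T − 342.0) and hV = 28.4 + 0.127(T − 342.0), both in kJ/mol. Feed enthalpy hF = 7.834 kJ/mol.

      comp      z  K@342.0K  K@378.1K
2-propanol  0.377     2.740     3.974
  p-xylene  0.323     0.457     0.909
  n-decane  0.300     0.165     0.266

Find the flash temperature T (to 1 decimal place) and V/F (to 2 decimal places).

Adiabatic flash: solve Rachford–Rice at each trial T, then check hF = ψ·hV(T) + (1−ψ)·hL(T).
  T = 342.0 K: K = (2.740, 0.457, 0.165), RR gives ψ = 0.190, H_out = 5.388 kJ/mol
  T = 378.1 K: K = (3.974, 0.909, 0.266), RR gives ψ = 0.577, H_out = 22.341 kJ/mol
  T = 360.1 K: K = (3.332, 0.656, 0.212), RR gives ψ = 0.381, H_out = 14.131 kJ/mol
  T = 351.1 K: K = (3.031, 0.551, 0.188), RR gives ψ = 0.286, H_out = 9.876 kJ/mol
  T = 346.6 K: K = (2.885, 0.503, 0.176), RR gives ψ = 0.239, H_out = 7.689 kJ/mol
  T = 348.9 K: K = (2.959, 0.527, 0.182), RR gives ψ = 0.263, H_out = 8.813 kJ/mol
Linear interpolation between T = 346.6 (H_out = 7.689) and T = 348.9 (H_out = 8.813) on hF = 7.834 gives T ≈ 346.9 K, at which ψ = 0.24.

T = 346.9 K, V/F = 0.24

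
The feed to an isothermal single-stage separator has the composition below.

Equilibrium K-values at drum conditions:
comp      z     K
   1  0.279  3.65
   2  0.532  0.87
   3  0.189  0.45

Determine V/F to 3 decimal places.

Material balance + equilibrium reduce to Σ zᵢ(Kᵢ−1)/(1+V/F(Kᵢ−1)) = 0.
Check two-phase: ΣzᵢKᵢ = 1.566 > 1 and Σzᵢ/Kᵢ = 1.108 > 1, so g(0) = 0.566 > 0 and g(1) = -0.108 < 0.
Newton iteration, V/F⁰ = 0.39:
  V/F = 0.390: g = 0.1584, g' = -0.576 → V/F = 0.665
  V/F = 0.665: g = 0.0282, g' = -0.410 → V/F = 0.733
  V/F = 0.733: g = 0.0005, g' = -0.398 → V/F = 0.735
Converged at V/F = 0.735.

V/F = 0.735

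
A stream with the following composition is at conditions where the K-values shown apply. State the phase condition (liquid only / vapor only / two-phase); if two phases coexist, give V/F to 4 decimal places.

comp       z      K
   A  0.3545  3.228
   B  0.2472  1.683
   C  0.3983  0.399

two-phase, V/F = 0.7127

ΣzᵢKᵢ = 1.7193; Σzᵢ/Kᵢ = 1.2549.
Both exceed 1, so a two-phase solution exists.
Let ψ = V/F and solve Σ zᵢ(Kᵢ−1)/(1+ψ(Kᵢ−1)) = 0.
Iterate (Newton) starting at ψ = 0.5:
  ψ = 0.5000: g = 0.15726, g' = -0.7519 → ψ = 0.7092
  ψ = 0.7092: g = 0.00269, g' = -0.7537 → ψ = 0.7127
Converged at ψ = 0.7127.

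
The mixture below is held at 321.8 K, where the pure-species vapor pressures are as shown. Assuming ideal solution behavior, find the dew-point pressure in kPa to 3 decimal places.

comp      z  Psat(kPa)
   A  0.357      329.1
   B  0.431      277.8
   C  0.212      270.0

At the dew point ψ → 1, so Σzᵢ/Kᵢ = 1 with Kᵢ = Pᵢˢᵃᵗ/P ⇒ 1/P = Σzᵢ/Pᵢˢᵃᵗ.
1/P = 0.357/329.1 + 0.431/277.8 + 0.212/270.0 = 0.003421 ⇒ P = 292.275 kPa

Pdew = 292.275 kPa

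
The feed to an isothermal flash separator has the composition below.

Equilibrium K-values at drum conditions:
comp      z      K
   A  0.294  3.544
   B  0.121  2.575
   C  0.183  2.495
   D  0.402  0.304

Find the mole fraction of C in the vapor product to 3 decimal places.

Let β = V/F and solve Σ zᵢ(Kᵢ−1)/(1+β(Kᵢ−1)) = 0.
g(0) = ΣzᵢKᵢ − 1 = 0.932 and g(1) = 1 − Σzᵢ/Kᵢ = -0.526, so a root lies in (0, 1).
Iterate (Newton) starting at β = 0.5:
  β = 0.500: g = 0.1632, g' = -1.055 → β = 0.655
  β = 0.655: g = -0.0014, g' = -1.102 → β = 0.653
Converged at β = 0.653.
Compositions from xᵢ = zᵢ/(1+β(Kᵢ−1)), yᵢ = Kᵢxᵢ:
  A: x = 0.110, y = 0.391
  B: x = 0.060, y = 0.154
  C: x = 0.093, y = 0.231
  D: x = 0.737, y = 0.224

y_C = 0.231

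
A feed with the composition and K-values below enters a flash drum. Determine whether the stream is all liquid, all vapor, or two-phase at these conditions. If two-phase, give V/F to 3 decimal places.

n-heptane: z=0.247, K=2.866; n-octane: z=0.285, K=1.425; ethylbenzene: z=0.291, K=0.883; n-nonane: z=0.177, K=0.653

all vapor

ΣzᵢKᵢ = 1.487; Σzᵢ/Kᵢ = 0.887.
Since Σzᵢ/Kᵢ < 1 the mixture is above its dew point — single vapor phase.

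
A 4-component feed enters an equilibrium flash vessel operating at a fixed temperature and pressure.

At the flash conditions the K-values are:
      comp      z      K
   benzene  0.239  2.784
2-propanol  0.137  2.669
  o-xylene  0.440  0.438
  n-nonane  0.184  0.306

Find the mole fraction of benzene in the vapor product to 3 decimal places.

Let β = V/F and solve Σ zᵢ(Kᵢ−1)/(1+β(Kᵢ−1)) = 0.
Check two-phase: ΣzᵢKᵢ = 1.280 > 1 and Σzᵢ/Kᵢ = 1.743 > 1, so g(0) = 0.280 > 0 and g(1) = -0.743 < 0.
Newton iteration, β⁰ = 0.5:
  β = 0.500: g = -0.1895, g' = -0.803 → β = 0.264
  β = 0.264: g = 0.0020, g' = -0.860 → β = 0.266
Converged at β = 0.266.
Compositions from xᵢ = zᵢ/(1+β(Kᵢ−1)), yᵢ = Kᵢxᵢ:
  benzene: x = 0.162, y = 0.451
  2-propanol: x = 0.095, y = 0.253
  o-xylene: x = 0.517, y = 0.227
  n-nonane: x = 0.226, y = 0.069

y_benzene = 0.451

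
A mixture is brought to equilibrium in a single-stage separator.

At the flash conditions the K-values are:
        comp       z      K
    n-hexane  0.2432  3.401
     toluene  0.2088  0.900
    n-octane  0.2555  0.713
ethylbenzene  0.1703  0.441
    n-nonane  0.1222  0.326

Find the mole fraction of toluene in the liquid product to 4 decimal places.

x_toluene = 0.2159

Let β = V/F and solve Σ zᵢ(Kᵢ−1)/(1+β(Kᵢ−1)) = 0.
g(0) = ΣzᵢKᵢ − 1 = 0.3122 and g(1) = 1 − Σzᵢ/Kᵢ = -0.4229, so a root lies in (0, 1).
Newton iteration, β⁰ = 0.5:
  β = 0.5000: g = -0.09859, g' = -0.5493 → β = 0.3205
  β = 0.3205: g = 0.00661, g' = -0.6448 → β = 0.3308
  β = 0.3308: g = 0.00005, g' = -0.6355 → β = 0.3309
Converged at β = 0.3309.
Compositions from xᵢ = zᵢ/(1+β(Kᵢ−1)), yᵢ = Kᵢxᵢ:
  n-hexane: x = 0.1355, y = 0.4610
  toluene: x = 0.2159, y = 0.1944
  n-octane: x = 0.2823, y = 0.2013
  ethylbenzene: x = 0.2089, y = 0.0921
  n-nonane: x = 0.1573, y = 0.0513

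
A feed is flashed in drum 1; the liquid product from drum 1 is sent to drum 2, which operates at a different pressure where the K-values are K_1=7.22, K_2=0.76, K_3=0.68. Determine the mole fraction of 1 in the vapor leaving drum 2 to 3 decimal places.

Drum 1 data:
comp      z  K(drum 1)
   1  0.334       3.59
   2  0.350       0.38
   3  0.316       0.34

Drum 1:
Let ψ₁ = V/F and solve Σ zᵢ(Kᵢ−1)/(1+ψ₁(Kᵢ−1)) = 0.
Check two-phase: ΣzᵢKᵢ = 1.440 > 1 and Σzᵢ/Kᵢ = 1.944 > 1, so g(0) = 0.440 > 0 and g(1) = -0.944 < 0.
Newton iteration, ψ₁⁰ = 0.5:
  ψ₁ = 0.500: g = -0.2488, g' = -1.015 → ψ₁ = 0.255
  ψ₁ = 0.255: g = 0.0128, g' = -1.202 → ψ₁ = 0.265
Converged at ψ₁ = 0.265.
Drum-1 compositions:
  1: x = 0.198, y = 0.711
  2: x = 0.419, y = 0.159
  3: x = 0.383, y = 0.130
Drum-2 feed = drum-1 liquid: z₂ = (0.1979, 0.4190, 0.3831).
Drum 2:
Let ψ₂ = V/F and solve Σ zᵢ(Kᵢ−1)/(1+ψ₂(Kᵢ−1)) = 0.
Check two-phase: ΣzᵢKᵢ = 2.008 > 1 and Σzᵢ/Kᵢ = 1.142 > 1, so g(0) = 1.008 > 0 and g(1) = -0.142 < 0.
Newton–Raphson from ψ₂ = 0.62:
  ψ₂ = 0.620: g = -0.0176, g' = -0.419 → ψ₂ = 0.578
  ψ₂ = 0.578: g = 0.0007, g' = -0.454 → ψ₂ = 0.580
Converged at ψ₂ = 0.580.
  1: x = 0.043, y = 0.310
  2: x = 0.487, y = 0.370
  3: x = 0.470, y = 0.320

y_1 (drum 2) = 0.310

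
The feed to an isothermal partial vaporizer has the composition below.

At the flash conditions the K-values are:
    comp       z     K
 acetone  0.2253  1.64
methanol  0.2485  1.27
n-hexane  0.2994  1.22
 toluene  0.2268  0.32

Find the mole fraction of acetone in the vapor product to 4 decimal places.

y_acetone = 0.2825

Material balance + equilibrium reduce to Σ zᵢ(Kᵢ−1)/(1+V/F(Kᵢ−1)) = 0.
g(0) = ΣzᵢKᵢ − 1 = 0.1229 and g(1) = 1 − Σzᵢ/Kᵢ = -0.2872, so a root lies in (0, 1).
Newton iteration, V/F⁰ = 0.5:
  V/F = 0.5000: g = -0.00598, g' = -0.3195 → V/F = 0.4813
  V/F = 0.4813: g = -0.00007, g' = -0.3117 → V/F = 0.4810
Converged at V/F = 0.4810.
Compositions from xᵢ = zᵢ/(1+V/F(Kᵢ−1)), yᵢ = Kᵢxᵢ:
  acetone: x = 0.1723, y = 0.2825
  methanol: x = 0.2199, y = 0.2793
  n-hexane: x = 0.2707, y = 0.3303
  toluene: x = 0.3371, y = 0.1079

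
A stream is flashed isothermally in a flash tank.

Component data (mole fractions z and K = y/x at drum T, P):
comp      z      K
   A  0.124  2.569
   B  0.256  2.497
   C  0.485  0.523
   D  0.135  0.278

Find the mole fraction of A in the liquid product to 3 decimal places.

x_A = 0.084

Let β = V/F and solve Σ zᵢ(Kᵢ−1)/(1+β(Kᵢ−1)) = 0.
g(0) = ΣzᵢKᵢ − 1 = 0.249 and g(1) = 1 − Σzᵢ/Kᵢ = -0.564, so a root lies in (0, 1).
Newton iteration, β⁰ = 0.5:
  β = 0.500: g = -0.1281, g' = -0.646 → β = 0.302
  β = 0.302: g = 0.0012, g' = -0.678 → β = 0.303
Converged at β = 0.303.
Compositions from xᵢ = zᵢ/(1+β(Kᵢ−1)), yᵢ = Kᵢxᵢ:
  A: x = 0.084, y = 0.216
  B: x = 0.176, y = 0.440
  C: x = 0.567, y = 0.297
  D: x = 0.173, y = 0.048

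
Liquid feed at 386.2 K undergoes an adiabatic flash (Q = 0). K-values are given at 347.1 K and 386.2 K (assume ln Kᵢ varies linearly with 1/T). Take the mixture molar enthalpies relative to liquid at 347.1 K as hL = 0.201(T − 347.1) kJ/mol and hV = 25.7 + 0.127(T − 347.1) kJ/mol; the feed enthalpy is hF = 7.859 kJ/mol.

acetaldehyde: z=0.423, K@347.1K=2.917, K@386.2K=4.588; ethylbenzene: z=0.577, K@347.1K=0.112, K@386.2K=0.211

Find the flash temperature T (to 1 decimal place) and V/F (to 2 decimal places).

Adiabatic flash: solve Rachford–Rice at each trial T, then check hF = ψ·hV(T) + (1−ψ)·hL(T).
  T = 347.1 K: K = (2.917, 0.112), RR gives ψ = 0.175, H_out = 4.507 kJ/mol
  T = 386.2 K: K = (4.588, 0.211), RR gives ψ = 0.375, H_out = 16.419 kJ/mol
  T = 366.6 K: K = (3.701, 0.156), RR gives ψ = 0.288, H_out = 10.897 kJ/mol
  T = 356.9 K: K = (3.298, 0.133), RR gives ψ = 0.237, H_out = 7.884 kJ/mol
  T = 352.0 K: K = (3.104, 0.122), RR gives ψ = 0.208, H_out = 6.247 kJ/mol
  T = 354.4 K: K = (3.199, 0.127), RR gives ψ = 0.222, H_out = 7.061 kJ/mol
  T = 355.6 K: K = (3.246, 0.130), RR gives ψ = 0.229, H_out = 7.459 kJ/mol
Linear interpolation between T = 355.6 (H_out = 7.459) and T = 356.9 (H_out = 7.884) on hF = 7.859 gives T ≈ 356.8 K, at which ψ = 0.24.

T = 356.8 K, V/F = 0.24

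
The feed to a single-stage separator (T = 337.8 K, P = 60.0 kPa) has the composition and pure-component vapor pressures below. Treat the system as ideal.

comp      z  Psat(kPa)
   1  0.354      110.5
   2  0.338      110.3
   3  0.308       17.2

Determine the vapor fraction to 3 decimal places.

ψ = 0.603

Raoult's law: Kᵢ = Pᵢˢᵃᵗ/P = Pᵢˢᵃᵗ/60.0.
  K_1 = 110.5/60.0 = 1.84167, K_2 = 110.3/60.0 = 1.83833, K_3 = 17.2/60.0 = 0.28667
Rachford–Rice: g(ψ) = Σ zᵢ(Kᵢ−1)/(1+ψ(Kᵢ−1)) = 0.
Check two-phase: ΣzᵢKᵢ = 1.362 > 1 and Σzᵢ/Kᵢ = 1.450 > 1, so g(0) = 0.362 > 0 and g(1) = -0.450 < 0.
Newton iteration, ψ⁰ = 0.67:
  ψ = 0.670: g = -0.0489, g' = -0.775 → ψ = 0.607
  ψ = 0.607: g = -0.0024, g' = -0.702 → ψ = 0.603
Converged at ψ = 0.603.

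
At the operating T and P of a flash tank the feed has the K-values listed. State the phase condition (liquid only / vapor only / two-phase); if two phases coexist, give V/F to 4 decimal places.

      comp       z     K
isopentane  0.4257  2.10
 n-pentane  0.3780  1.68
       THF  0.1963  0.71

vapor only

ΣzᵢKᵢ = 1.6684; Σzᵢ/Kᵢ = 0.7042.
Since Σzᵢ/Kᵢ < 1 the mixture is above its dew point — single vapor phase.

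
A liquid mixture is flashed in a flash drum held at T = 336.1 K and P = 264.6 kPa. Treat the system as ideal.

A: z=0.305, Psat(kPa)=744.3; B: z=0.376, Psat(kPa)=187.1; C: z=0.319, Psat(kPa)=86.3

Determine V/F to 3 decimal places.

Raoult's law: Kᵢ = Pᵢˢᵃᵗ/P = Pᵢˢᵃᵗ/264.6.
  K_A = 744.3/264.6 = 2.81293, K_B = 187.1/264.6 = 0.70711, K_C = 86.3/264.6 = 0.32615
Rachford–Rice: g(V/F) = Σ zᵢ(Kᵢ−1)/(1+V/F(Kᵢ−1)) = 0.
Check two-phase: ΣzᵢKᵢ = 1.228 > 1 and Σzᵢ/Kᵢ = 1.618 > 1, so g(0) = 0.228 > 0 and g(1) = -0.618 < 0.
Newton–Raphson from V/F = 0.5:
  V/F = 0.500: g = -0.1632, g' = -0.650 → V/F = 0.249
  V/F = 0.249: g = 0.0040, g' = -0.723 → V/F = 0.254
Converged at V/F = 0.254.

V/F = 0.254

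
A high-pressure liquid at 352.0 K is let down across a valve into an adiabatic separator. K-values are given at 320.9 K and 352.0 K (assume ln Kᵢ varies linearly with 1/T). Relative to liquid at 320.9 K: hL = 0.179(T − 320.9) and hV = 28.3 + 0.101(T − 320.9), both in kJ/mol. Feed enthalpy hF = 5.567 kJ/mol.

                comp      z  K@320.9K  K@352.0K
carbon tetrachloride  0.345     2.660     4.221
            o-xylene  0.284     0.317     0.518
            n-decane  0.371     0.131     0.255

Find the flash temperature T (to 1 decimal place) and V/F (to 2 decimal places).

Adiabatic flash: solve Rachford–Rice at each trial T, then check hF = ψ·hV(T) + (1−ψ)·hL(T).
  T = 320.9 K: K = (2.660, 0.317, 0.131), RR gives ψ = 0.043, H_out = 1.212 kJ/mol
  T = 352.0 K: K = (4.221, 0.518, 0.255), RR gives ψ = 0.337, H_out = 14.294 kJ/mol
  T = 336.4 K: K = (3.384, 0.410, 0.185), RR gives ψ = 0.204, H_out = 8.307 kJ/mol
  T = 328.6 K: K = (3.007, 0.361, 0.156), RR gives ψ = 0.130, H_out = 4.971 kJ/mol
  T = 332.5 K: K = (3.192, 0.385, 0.170), RR gives ψ = 0.168, H_out = 6.684 kJ/mol
  T = 330.6 K: K = (3.101, 0.373, 0.163), RR gives ψ = 0.150, H_out = 5.862 kJ/mol
Linear interpolation between T = 328.6 (H_out = 4.971) and T = 330.6 (H_out = 5.862) on hF = 5.567 gives T ≈ 329.9 K, at which ψ = 0.14.

T = 329.9 K, V/F = 0.14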